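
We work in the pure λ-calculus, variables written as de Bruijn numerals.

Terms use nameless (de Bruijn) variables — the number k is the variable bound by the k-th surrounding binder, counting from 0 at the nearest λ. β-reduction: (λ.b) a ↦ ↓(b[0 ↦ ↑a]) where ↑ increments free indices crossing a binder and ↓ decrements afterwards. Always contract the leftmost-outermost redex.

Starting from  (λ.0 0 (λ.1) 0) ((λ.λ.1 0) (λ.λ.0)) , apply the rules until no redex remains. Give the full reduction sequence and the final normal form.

  start: (λ.0 0 (λ.1) 0) ((λ.λ.1 0) (λ.λ.0))
  [1] (λ.λ.1 0) (λ.λ.0) ((λ.λ.1 0) (λ.λ.0)) (λ.(λ.λ.1 0) (λ.λ.0)) ((λ.λ.1 0) (λ.λ.0))
  [2] (λ.(λ.λ.0) 0) ((λ.λ.1 0) (λ.λ.0)) (λ.(λ.λ.1 0) (λ.λ.0)) ((λ.λ.1 0) (λ.λ.0))
  [3] (λ.λ.0) ((λ.λ.1 0) (λ.λ.0)) (λ.(λ.λ.1 0) (λ.λ.0)) ((λ.λ.1 0) (λ.λ.0))
  [4] (λ.0) (λ.(λ.λ.1 0) (λ.λ.0)) ((λ.λ.1 0) (λ.λ.0))
  [5] (λ.(λ.λ.1 0) (λ.λ.0)) ((λ.λ.1 0) (λ.λ.0))
  [6] (λ.λ.1 0) (λ.λ.0)
  [7] λ.(λ.λ.0) 0
  [8] λ.λ.0

Answer: normal form = λ.λ.0  (in 8 steps)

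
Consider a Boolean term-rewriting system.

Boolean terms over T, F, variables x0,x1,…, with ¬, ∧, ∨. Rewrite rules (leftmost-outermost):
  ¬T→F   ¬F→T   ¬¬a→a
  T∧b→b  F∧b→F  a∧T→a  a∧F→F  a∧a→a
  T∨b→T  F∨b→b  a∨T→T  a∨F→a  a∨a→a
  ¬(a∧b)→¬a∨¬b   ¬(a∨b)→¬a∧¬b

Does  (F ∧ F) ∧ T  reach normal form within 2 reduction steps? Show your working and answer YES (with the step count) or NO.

Answer: YES — reaches normal form F in 2 ≤ 2 steps

Working:
  start: (F ∧ F) ∧ T
  step 1: F ∧ F
  step 2: F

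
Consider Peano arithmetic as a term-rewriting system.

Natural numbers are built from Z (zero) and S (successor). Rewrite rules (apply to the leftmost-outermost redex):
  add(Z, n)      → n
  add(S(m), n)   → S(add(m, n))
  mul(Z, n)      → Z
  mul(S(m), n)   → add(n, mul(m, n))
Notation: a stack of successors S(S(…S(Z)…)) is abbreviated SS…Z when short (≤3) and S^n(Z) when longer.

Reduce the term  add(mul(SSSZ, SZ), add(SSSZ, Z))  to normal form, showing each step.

  start: add(mul(SSSZ, SZ), add(SSSZ, Z))
  step 1: add(add(SZ, mul(SSZ, SZ)), add(SSSZ, Z))
  step 2: add(S(add(Z, mul(SSZ, SZ))), add(SSSZ, Z))
  step 3: S(add(add(Z, mul(SSZ, SZ)), add(SSSZ, Z)))
  step 4: S(add(mul(SSZ, SZ), add(SSSZ, Z)))
  step 5: S(add(add(SZ, mul(SZ, SZ)), add(SSSZ, Z)))
  step 6: S(add(S(add(Z, mul(SZ, SZ))), add(SSSZ, Z)))
  step 7: S(S(add(add(Z, mul(SZ, SZ)), add(SSSZ, Z))))
  step 8: S(S(add(mul(SZ, SZ), add(SSSZ, Z))))
  step 9: S(S(add(add(SZ, mul(Z, SZ)), add(SSSZ, Z))))
  step 10: S(S(add(S(add(Z, mul(Z, SZ))), add(SSSZ, Z))))
  step 11: S(S(S(add(add(Z, mul(Z, SZ)), add(SSSZ, Z)))))
  step 12: S(S(S(add(mul(Z, SZ), add(SSSZ, Z)))))
  step 13: S(S(S(add(Z, add(SSSZ, Z)))))
  step 14: S(S(S(add(SSSZ, Z))))
  step 15: S(S(S(S(add(SSZ, Z)))))
  step 16: S(S(S(S(S(add(SZ, Z))))))
  step 17: S(S(S(S(S(S(add(Z, Z)))))))
  step 18: S^6(Z)

Answer: normal form = S^6(Z)  (in 18 steps)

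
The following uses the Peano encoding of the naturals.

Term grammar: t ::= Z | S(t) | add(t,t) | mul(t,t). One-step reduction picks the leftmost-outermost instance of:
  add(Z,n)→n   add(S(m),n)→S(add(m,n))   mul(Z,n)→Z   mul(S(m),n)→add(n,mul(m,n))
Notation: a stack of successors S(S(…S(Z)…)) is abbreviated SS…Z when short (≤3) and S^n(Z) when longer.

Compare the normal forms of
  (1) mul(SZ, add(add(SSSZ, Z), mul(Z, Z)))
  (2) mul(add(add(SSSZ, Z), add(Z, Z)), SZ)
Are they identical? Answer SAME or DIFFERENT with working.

Term A:
  start: mul(SZ, add(add(SSSZ, Z), mul(Z, Z)))
  [1] add(add(add(SSSZ, Z), mul(Z, Z)), mul(Z, add(add(SSSZ, Z), mul(Z, Z))))
  [2] add(add(S(add(SSZ, Z)), mul(Z, Z)), mul(Z, add(add(SSSZ, Z), mul(Z, Z))))
  [3] add(S(add(add(SSZ, Z), mul(Z, Z))), mul(Z, add(add(SSSZ, Z), mul(Z, Z))))
  [4] S(add(add(add(SSZ, Z), mul(Z, Z)), mul(Z, add(add(SSSZ, Z), mul(Z, Z)))))
  [5] S(add(add(S(add(SZ, Z)), mul(Z, Z)), mul(Z, add(add(SSSZ, Z), mul(Z, Z)))))
  [6] S(add(S(add(add(SZ, Z), mul(Z, Z))), mul(Z, add(add(SSSZ, Z), mul(Z, Z)))))
  [7] S(S(add(add(add(SZ, Z), mul(Z, Z)), mul(Z, add(add(SSSZ, Z), mul(Z, Z))))))
  [8] S(S(add(add(S(add(Z, Z)), mul(Z, Z)), mul(Z, add(add(SSSZ, Z), mul(Z, Z))))))
  [9] S(S(add(S(add(add(Z, Z), mul(Z, Z))), mul(Z, add(add(SSSZ, Z), mul(Z, Z))))))
  [10] S(S(S(add(add(add(Z, Z), mul(Z, Z)), mul(Z, add(add(SSSZ, Z), mul(Z, Z)))))))
  [11] S(S(S(add(add(Z, mul(Z, Z)), mul(Z, add(add(SSSZ, Z), mul(Z, Z)))))))
  [12] S(S(S(add(mul(Z, Z), mul(Z, add(add(SSSZ, Z), mul(Z, Z)))))))
  [13] S(S(S(add(Z, mul(Z, add(add(SSSZ, Z), mul(Z, Z)))))))
  [14] S(S(S(mul(Z, add(add(SSSZ, Z), mul(Z, Z))))))
  [15] SSSZ

Term B:
  start: mul(add(add(SSSZ, Z), add(Z, Z)), SZ)
  [1] mul(add(S(add(SSZ, Z)), add(Z, Z)), SZ)
  [2] mul(S(add(add(SSZ, Z), add(Z, Z))), SZ)
  [3] add(SZ, mul(add(add(SSZ, Z), add(Z, Z)), SZ))
  [4] S(add(Z, mul(add(add(SSZ, Z), add(Z, Z)), SZ)))
  [5] S(mul(add(add(SSZ, Z), add(Z, Z)), SZ))
  [6] S(mul(add(S(add(SZ, Z)), add(Z, Z)), SZ))
  [7] S(mul(S(add(add(SZ, Z), add(Z, Z))), SZ))
  [8] S(add(SZ, mul(add(add(SZ, Z), add(Z, Z)), SZ)))
  [9] S(S(add(Z, mul(add(add(SZ, Z), add(Z, Z)), SZ))))
  [10] S(S(mul(add(add(SZ, Z), add(Z, Z)), SZ)))
  [11] S(S(mul(add(S(add(Z, Z)), add(Z, Z)), SZ)))
  [12] S(S(mul(S(add(add(Z, Z), add(Z, Z))), SZ)))
  [13] S(S(add(SZ, mul(add(add(Z, Z), add(Z, Z)), SZ))))
  [14] S(S(S(add(Z, mul(add(add(Z, Z), add(Z, Z)), SZ)))))
  [15] S(S(S(mul(add(add(Z, Z), add(Z, Z)), SZ))))
  [16] S(S(S(mul(add(Z, add(Z, Z)), SZ))))
  [17] S(S(S(mul(add(Z, Z), SZ))))
  [18] S(S(S(mul(Z, SZ))))
  [19] SSSZ

Answer: SAME — A ⇓ SSSZ, B ⇓ SSSZ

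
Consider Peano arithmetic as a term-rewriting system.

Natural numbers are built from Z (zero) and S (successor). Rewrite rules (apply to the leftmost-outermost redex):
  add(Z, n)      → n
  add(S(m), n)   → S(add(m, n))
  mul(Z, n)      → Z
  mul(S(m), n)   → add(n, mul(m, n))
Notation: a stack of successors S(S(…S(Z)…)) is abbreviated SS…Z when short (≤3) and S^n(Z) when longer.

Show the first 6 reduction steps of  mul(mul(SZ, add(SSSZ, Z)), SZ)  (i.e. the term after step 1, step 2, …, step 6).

Answer: after 6 steps: S(mul(add(add(SSZ, Z), mul(Z, add(SSSZ, Z))), SZ))

Reduction:
  start: mul(mul(SZ, add(SSSZ, Z)), SZ)
  step 1: mul(add(add(SSSZ, Z), mul(Z, add(SSSZ, Z))), SZ)
  step 2: mul(add(S(add(SSZ, Z)), mul(Z, add(SSSZ, Z))), SZ)
  step 3: mul(S(add(add(SSZ, Z), mul(Z, add(SSSZ, Z)))), SZ)
  step 4: add(SZ, mul(add(add(SSZ, Z), mul(Z, add(SSSZ, Z))), SZ))
  step 5: S(add(Z, mul(add(add(SSZ, Z), mul(Z, add(SSSZ, Z))), SZ)))
  step 6: S(mul(add(add(SSZ, Z), mul(Z, add(SSSZ, Z))), SZ))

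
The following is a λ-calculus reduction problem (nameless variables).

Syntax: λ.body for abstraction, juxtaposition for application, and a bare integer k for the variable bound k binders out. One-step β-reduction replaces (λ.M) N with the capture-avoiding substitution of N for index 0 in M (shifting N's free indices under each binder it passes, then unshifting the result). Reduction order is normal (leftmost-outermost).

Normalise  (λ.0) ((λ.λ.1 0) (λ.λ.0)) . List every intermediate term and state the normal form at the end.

  start: (λ.0) ((λ.λ.1 0) (λ.λ.0))
  [1] (λ.λ.1 0) (λ.λ.0)
  [2] λ.(λ.λ.0) 0
  [3] λ.λ.0

Answer: normal form = λ.λ.0  (in 3 steps)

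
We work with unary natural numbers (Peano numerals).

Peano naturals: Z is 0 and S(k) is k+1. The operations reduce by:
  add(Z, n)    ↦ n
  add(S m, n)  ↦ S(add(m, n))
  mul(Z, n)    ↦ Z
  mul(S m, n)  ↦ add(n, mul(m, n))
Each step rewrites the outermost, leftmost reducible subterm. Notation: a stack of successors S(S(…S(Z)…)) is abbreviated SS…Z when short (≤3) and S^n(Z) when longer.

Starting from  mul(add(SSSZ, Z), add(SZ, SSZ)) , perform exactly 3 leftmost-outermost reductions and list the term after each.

Answer: after 3 steps: add(S(add(Z, SSZ)), mul(add(SSZ, Z), add(SZ, SSZ)))

Derivation:
  start: mul(add(SSSZ, Z), add(SZ, SSZ))
  [1] mul(S(add(SSZ, Z)), add(SZ, SSZ))
  [2] add(add(SZ, SSZ), mul(add(SSZ, Z), add(SZ, SSZ)))
  [3] add(S(add(Z, SSZ)), mul(add(SSZ, Z), add(SZ, SSZ)))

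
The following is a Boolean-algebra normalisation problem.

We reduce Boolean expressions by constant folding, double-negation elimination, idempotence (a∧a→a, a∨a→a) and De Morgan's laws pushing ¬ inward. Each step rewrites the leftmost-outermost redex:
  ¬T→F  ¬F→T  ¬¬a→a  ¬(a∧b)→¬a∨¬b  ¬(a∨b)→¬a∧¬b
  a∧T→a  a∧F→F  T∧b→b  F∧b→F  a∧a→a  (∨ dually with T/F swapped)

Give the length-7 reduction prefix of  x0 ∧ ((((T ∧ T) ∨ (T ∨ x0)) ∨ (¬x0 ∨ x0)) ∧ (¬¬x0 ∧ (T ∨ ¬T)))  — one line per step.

Answer: after 7 steps: x0 ∧ x0

Reduction:
  start: x0 ∧ ((((T ∧ T) ∨ (T ∨ x0)) ∨ (¬x0 ∨ x0)) ∧ (¬¬x0 ∧ (T ∨ ¬T)))
  step 1: x0 ∧ (((T ∨ (T ∨ x0)) ∨ (¬x0 ∨ x0)) ∧ (¬¬x0 ∧ (T ∨ ¬T)))
  step 2: x0 ∧ ((T ∨ (¬x0 ∨ x0)) ∧ (¬¬x0 ∧ (T ∨ ¬T)))
  step 3: x0 ∧ (T ∧ (¬¬x0 ∧ (T ∨ ¬T)))
  step 4: x0 ∧ (¬¬x0 ∧ (T ∨ ¬T))
  step 5: x0 ∧ (x0 ∧ (T ∨ ¬T))
  step 6: x0 ∧ (x0 ∧ T)
  step 7: x0 ∧ x0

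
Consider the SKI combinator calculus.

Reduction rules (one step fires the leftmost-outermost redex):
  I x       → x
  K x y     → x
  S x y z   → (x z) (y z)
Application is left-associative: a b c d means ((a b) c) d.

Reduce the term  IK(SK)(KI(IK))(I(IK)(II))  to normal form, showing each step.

Answer: normal form = SK(KI)  (in 5 steps)

Derivation:
  start: IK(SK)(KI(IK))(I(IK)(II))
  →1  K(SK)(KI(IK))(I(IK)(II))
  →2  SK(I(IK)(II))
  →3  SK(IK(II))
  →4  SK(K(II))
  →5  SK(KI)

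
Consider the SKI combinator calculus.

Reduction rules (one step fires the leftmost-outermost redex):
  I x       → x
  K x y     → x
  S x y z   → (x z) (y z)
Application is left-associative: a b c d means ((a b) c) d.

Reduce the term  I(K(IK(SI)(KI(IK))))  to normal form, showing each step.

Answer: normal form = K(SI)  (in 3 steps)

Working:
  start: I(K(IK(SI)(KI(IK))))
  [1] K(IK(SI)(KI(IK)))
  [2] K(K(SI)(KI(IK)))
  [3] K(SI)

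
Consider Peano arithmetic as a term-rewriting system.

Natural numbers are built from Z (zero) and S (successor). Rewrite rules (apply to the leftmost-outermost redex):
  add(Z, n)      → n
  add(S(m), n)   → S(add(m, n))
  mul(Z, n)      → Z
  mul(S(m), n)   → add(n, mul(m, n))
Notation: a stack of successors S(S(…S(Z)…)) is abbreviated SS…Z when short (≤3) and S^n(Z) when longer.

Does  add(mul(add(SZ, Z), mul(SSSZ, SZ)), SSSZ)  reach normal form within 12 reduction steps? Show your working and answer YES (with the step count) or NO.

Answer: NO — after 12 steps the term is S(S(add(add(mul(SZ, SZ), mul(add(Z, Z), mul(SSSZ, SZ))), SSSZ))), not yet normal

Derivation:
  start: add(mul(add(SZ, Z), mul(SSSZ, SZ)), SSSZ)
  step 1: add(mul(S(add(Z, Z)), mul(SSSZ, SZ)), SSSZ)
  step 2: add(add(mul(SSSZ, SZ), mul(add(Z, Z), mul(SSSZ, SZ))), SSSZ)
  step 3: add(add(add(SZ, mul(SSZ, SZ)), mul(add(Z, Z), mul(SSSZ, SZ))), SSSZ)
  step 4: add(add(S(add(Z, mul(SSZ, SZ))), mul(add(Z, Z), mul(SSSZ, SZ))), SSSZ)
  step 5: add(S(add(add(Z, mul(SSZ, SZ)), mul(add(Z, Z), mul(SSSZ, SZ)))), SSSZ)
  step 6: S(add(add(add(Z, mul(SSZ, SZ)), mul(add(Z, Z), mul(SSSZ, SZ))), SSSZ))
  step 7: S(add(add(mul(SSZ, SZ), mul(add(Z, Z), mul(SSSZ, SZ))), SSSZ))
  step 8: S(add(add(add(SZ, mul(SZ, SZ)), mul(add(Z, Z), mul(SSSZ, SZ))), SSSZ))
  step 9: S(add(add(S(add(Z, mul(SZ, SZ))), mul(add(Z, Z), mul(SSSZ, SZ))), SSSZ))
  step 10: S(add(S(add(add(Z, mul(SZ, SZ)), mul(add(Z, Z), mul(SSSZ, SZ)))), SSSZ))
  step 11: S(S(add(add(add(Z, mul(SZ, SZ)), mul(add(Z, Z), mul(SSSZ, SZ))), SSSZ)))
  step 12: S(S(add(add(mul(SZ, SZ), mul(add(Z, Z), mul(SSSZ, SZ))), SSSZ)))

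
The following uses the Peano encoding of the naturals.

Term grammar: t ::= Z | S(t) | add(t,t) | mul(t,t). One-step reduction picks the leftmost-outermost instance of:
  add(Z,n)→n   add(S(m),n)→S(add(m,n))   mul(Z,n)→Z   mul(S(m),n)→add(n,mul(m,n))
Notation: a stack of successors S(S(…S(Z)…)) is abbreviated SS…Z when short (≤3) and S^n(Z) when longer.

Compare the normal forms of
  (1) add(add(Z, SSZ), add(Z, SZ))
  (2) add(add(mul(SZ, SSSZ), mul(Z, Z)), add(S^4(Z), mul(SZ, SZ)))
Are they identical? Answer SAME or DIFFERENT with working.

Answer: DIFFERENT — A ⇓ SSSZ, B ⇓ S^8(Z)

Derivation:
Term A:
  start: add(add(Z, SSZ), add(Z, SZ))
  [1] add(SSZ, add(Z, SZ))
  [2] S(add(SZ, add(Z, SZ)))
  [3] S(S(add(Z, add(Z, SZ))))
  [4] S(S(add(Z, SZ)))
  [5] SSSZ

Term B:
  start: add(add(mul(SZ, SSSZ), mul(Z, Z)), add(S^4(Z), mul(SZ, SZ)))
  [1] add(add(add(SSSZ, mul(Z, SSSZ)), mul(Z, Z)), add(S^4(Z), mul(SZ, SZ)))
  [2] add(add(S(add(SSZ, mul(Z, SSSZ))), mul(Z, Z)), add(S^4(Z), mul(SZ, SZ)))
  [3] add(S(add(add(SSZ, mul(Z, SSSZ)), mul(Z, Z))), add(S^4(Z), mul(SZ, SZ)))
  [4] S(add(add(add(SSZ, mul(Z, SSSZ)), mul(Z, Z)), add(S^4(Z), mul(SZ, SZ))))
  [5] S(add(add(S(add(SZ, mul(Z, SSSZ))), mul(Z, Z)), add(S^4(Z), mul(SZ, SZ))))
  [6] S(add(S(add(add(SZ, mul(Z, SSSZ)), mul(Z, Z))), add(S^4(Z), mul(SZ, SZ))))
  [7] S(S(add(add(add(SZ, mul(Z, SSSZ)), mul(Z, Z)), add(S^4(Z), mul(SZ, SZ)))))
  [8] S(S(add(add(S(add(Z, mul(Z, SSSZ))), mul(Z, Z)), add(S^4(Z), mul(SZ, SZ)))))
  [9] S(S(add(S(add(add(Z, mul(Z, SSSZ)), mul(Z, Z))), add(S^4(Z), mul(SZ, SZ)))))
  [10] S(S(S(add(add(add(Z, mul(Z, SSSZ)), mul(Z, Z)), add(S^4(Z), mul(SZ, SZ))))))
  [11] S(S(S(add(add(mul(Z, SSSZ), mul(Z, Z)), add(S^4(Z), mul(SZ, SZ))))))
  [12] S(S(S(add(add(Z, mul(Z, Z)), add(S^4(Z), mul(SZ, SZ))))))
  [13] S(S(S(add(mul(Z, Z), add(S^4(Z), mul(SZ, SZ))))))
  [14] S(S(S(add(Z, add(S^4(Z), mul(SZ, SZ))))))
  [15] S(S(S(add(S^4(Z), mul(SZ, SZ)))))
  [16] S(S(S(S(add(SSSZ, mul(SZ, SZ))))))
  [17] S(S(S(S(S(add(SSZ, mul(SZ, SZ)))))))
  [18] S(S(S(S(S(S(add(SZ, mul(SZ, SZ))))))))
  [19] S(S(S(S(S(S(S(add(Z, mul(SZ, SZ)))))))))
  [20] S(S(S(S(S(S(S(mul(SZ, SZ))))))))
  [21] S(S(S(S(S(S(S(add(SZ, mul(Z, SZ)))))))))
  [22] S(S(S(S(S(S(S(S(add(Z, mul(Z, SZ))))))))))
  [23] S(S(S(S(S(S(S(S(mul(Z, SZ)))))))))
  [24] S^8(Z)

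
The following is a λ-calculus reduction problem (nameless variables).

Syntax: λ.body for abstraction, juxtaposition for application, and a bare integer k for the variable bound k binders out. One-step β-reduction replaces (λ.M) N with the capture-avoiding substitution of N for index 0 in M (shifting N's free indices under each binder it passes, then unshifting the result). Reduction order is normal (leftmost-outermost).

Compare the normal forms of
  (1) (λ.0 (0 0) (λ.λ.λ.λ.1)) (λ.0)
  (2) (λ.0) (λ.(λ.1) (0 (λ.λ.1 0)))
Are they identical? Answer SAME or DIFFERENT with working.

Term A:
  start: (λ.0 (0 0) (λ.λ.λ.λ.1)) (λ.0)
  →1  (λ.0) ((λ.0) (λ.0)) (λ.λ.λ.λ.1)
  →2  (λ.0) (λ.0) (λ.λ.λ.λ.1)
  →3  (λ.0) (λ.λ.λ.λ.1)
  →4  λ.λ.λ.λ.1

Term B:
  start: (λ.0) (λ.(λ.1) (0 (λ.λ.1 0)))
  →1  λ.(λ.1) (0 (λ.λ.1 0))
  →2  λ.0

Answer: DIFFERENT — A ⇓ λ.λ.λ.λ.1, B ⇓ λ.0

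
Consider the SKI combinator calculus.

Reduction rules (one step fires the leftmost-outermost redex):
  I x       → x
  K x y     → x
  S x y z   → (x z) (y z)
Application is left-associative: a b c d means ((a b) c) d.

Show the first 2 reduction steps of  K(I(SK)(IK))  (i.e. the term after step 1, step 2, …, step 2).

  start: K(I(SK)(IK))
  step 1: K(SK(IK))
  step 2: K(SKK)

Answer: after 2 steps: K(SKK)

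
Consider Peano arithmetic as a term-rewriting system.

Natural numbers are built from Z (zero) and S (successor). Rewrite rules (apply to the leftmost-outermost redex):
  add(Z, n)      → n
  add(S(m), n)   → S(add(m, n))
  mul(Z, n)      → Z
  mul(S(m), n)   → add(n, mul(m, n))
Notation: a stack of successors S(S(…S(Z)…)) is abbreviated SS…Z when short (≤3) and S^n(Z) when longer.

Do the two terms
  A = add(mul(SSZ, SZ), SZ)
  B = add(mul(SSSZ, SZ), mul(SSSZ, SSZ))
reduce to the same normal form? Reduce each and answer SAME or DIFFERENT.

Answer: DIFFERENT — A ⇓ SSSZ, B ⇓ S^9(Z)

Working:
Term A:
  start: add(mul(SSZ, SZ), SZ)
  [1] add(add(SZ, mul(SZ, SZ)), SZ)
  [2] add(S(add(Z, mul(SZ, SZ))), SZ)
  [3] S(add(add(Z, mul(SZ, SZ)), SZ))
  [4] S(add(mul(SZ, SZ), SZ))
  [5] S(add(add(SZ, mul(Z, SZ)), SZ))
  [6] S(add(S(add(Z, mul(Z, SZ))), SZ))
  [7] S(S(add(add(Z, mul(Z, SZ)), SZ)))
  [8] S(S(add(mul(Z, SZ), SZ)))
  [9] S(S(add(Z, SZ)))
  [10] SSSZ

Term B:
  start: add(mul(SSSZ, SZ), mul(SSSZ, SSZ))
  [1] add(add(SZ, mul(SSZ, SZ)), mul(SSSZ, SSZ))
  [2] add(S(add(Z, mul(SSZ, SZ))), mul(SSSZ, SSZ))
  [3] S(add(add(Z, mul(SSZ, SZ)), mul(SSSZ, SSZ)))
  [4] S(add(mul(SSZ, SZ), mul(SSSZ, SSZ)))
  [5] S(add(add(SZ, mul(SZ, SZ)), mul(SSSZ, SSZ)))
  [6] S(add(S(add(Z, mul(SZ, SZ))), mul(SSSZ, SSZ)))
  [7] S(S(add(add(Z, mul(SZ, SZ)), mul(SSSZ, SSZ))))
  [8] S(S(add(mul(SZ, SZ), mul(SSSZ, SSZ))))
  [9] S(S(add(add(SZ, mul(Z, SZ)), mul(SSSZ, SSZ))))
  [10] S(S(add(S(add(Z, mul(Z, SZ))), mul(SSSZ, SSZ))))
  [11] S(S(S(add(add(Z, mul(Z, SZ)), mul(SSSZ, SSZ)))))
  [12] S(S(S(add(mul(Z, SZ), mul(SSSZ, SSZ)))))
  [13] S(S(S(add(Z, mul(SSSZ, SSZ)))))
  [14] S(S(S(mul(SSSZ, SSZ))))
  [15] S(S(S(add(SSZ, mul(SSZ, SSZ)))))
  [16] S(S(S(S(add(SZ, mul(SSZ, SSZ))))))
  [17] S(S(S(S(S(add(Z, mul(SSZ, SSZ)))))))
  [18] S(S(S(S(S(mul(SSZ, SSZ))))))
  [19] S(S(S(S(S(add(SSZ, mul(SZ, SSZ)))))))
  [20] S(S(S(S(S(S(add(SZ, mul(SZ, SSZ))))))))
  [21] S(S(S(S(S(S(S(add(Z, mul(SZ, SSZ)))))))))
  [22] S(S(S(S(S(S(S(mul(SZ, SSZ))))))))
  [23] S(S(S(S(S(S(S(add(SSZ, mul(Z, SSZ)))))))))
  [24] S(S(S(S(S(S(S(S(add(SZ, mul(Z, SSZ))))))))))
  [25] S(S(S(S(S(S(S(S(S(add(Z, mul(Z, SSZ)))))))))))
  [26] S(S(S(S(S(S(S(S(S(mul(Z, SSZ))))))))))
  [27] S^9(Z)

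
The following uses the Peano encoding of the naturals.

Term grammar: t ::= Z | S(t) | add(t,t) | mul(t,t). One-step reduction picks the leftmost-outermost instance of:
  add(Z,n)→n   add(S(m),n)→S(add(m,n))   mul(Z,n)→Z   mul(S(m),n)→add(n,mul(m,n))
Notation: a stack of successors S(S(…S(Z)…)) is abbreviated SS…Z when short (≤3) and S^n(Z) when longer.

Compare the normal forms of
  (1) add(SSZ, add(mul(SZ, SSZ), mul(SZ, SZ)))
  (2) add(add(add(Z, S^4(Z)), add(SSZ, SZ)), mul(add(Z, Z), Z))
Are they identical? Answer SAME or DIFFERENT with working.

Answer: DIFFERENT — A ⇓ S^5(Z), B ⇓ S^7(Z)

Derivation:
Term A:
  start: add(SSZ, add(mul(SZ, SSZ), mul(SZ, SZ)))
  →1  S(add(SZ, add(mul(SZ, SSZ), mul(SZ, SZ))))
  →2  S(S(add(Z, add(mul(SZ, SSZ), mul(SZ, SZ)))))
  →3  S(S(add(mul(SZ, SSZ), mul(SZ, SZ))))
  →4  S(S(add(add(SSZ, mul(Z, SSZ)), mul(SZ, SZ))))
  →5  S(S(add(S(add(SZ, mul(Z, SSZ))), mul(SZ, SZ))))
  →6  S(S(S(add(add(SZ, mul(Z, SSZ)), mul(SZ, SZ)))))
  →7  S(S(S(add(S(add(Z, mul(Z, SSZ))), mul(SZ, SZ)))))
  →8  S(S(S(S(add(add(Z, mul(Z, SSZ)), mul(SZ, SZ))))))
  →9  S(S(S(S(add(mul(Z, SSZ), mul(SZ, SZ))))))
  →10  S(S(S(S(add(Z, mul(SZ, SZ))))))
  →11  S(S(S(S(mul(SZ, SZ)))))
  →12  S(S(S(S(add(SZ, mul(Z, SZ))))))
  →13  S(S(S(S(S(add(Z, mul(Z, SZ)))))))
  →14  S(S(S(S(S(mul(Z, SZ))))))
  →15  S^5(Z)

Term B:
  start: add(add(add(Z, S^4(Z)), add(SSZ, SZ)), mul(add(Z, Z), Z))
  →1  add(add(S^4(Z), add(SSZ, SZ)), mul(add(Z, Z), Z))
  →2  add(S(add(SSSZ, add(SSZ, SZ))), mul(add(Z, Z), Z))
  →3  S(add(add(SSSZ, add(SSZ, SZ)), mul(add(Z, Z), Z)))
  →4  S(add(S(add(SSZ, add(SSZ, SZ))), mul(add(Z, Z), Z)))
  →5  S(S(add(add(SSZ, add(SSZ, SZ)), mul(add(Z, Z), Z))))
  →6  S(S(add(S(add(SZ, add(SSZ, SZ))), mul(add(Z, Z), Z))))
  →7  S(S(S(add(add(SZ, add(SSZ, SZ)), mul(add(Z, Z), Z)))))
  →8  S(S(S(add(S(add(Z, add(SSZ, SZ))), mul(add(Z, Z), Z)))))
  →9  S(S(S(S(add(add(Z, add(SSZ, SZ)), mul(add(Z, Z), Z))))))
  →10  S(S(S(S(add(add(SSZ, SZ), mul(add(Z, Z), Z))))))
  →11  S(S(S(S(add(S(add(SZ, SZ)), mul(add(Z, Z), Z))))))
  →12  S(S(S(S(S(add(add(SZ, SZ), mul(add(Z, Z), Z)))))))
  →13  S(S(S(S(S(add(S(add(Z, SZ)), mul(add(Z, Z), Z)))))))
  →14  S(S(S(S(S(S(add(add(Z, SZ), mul(add(Z, Z), Z))))))))
  →15  S(S(S(S(S(S(add(SZ, mul(add(Z, Z), Z))))))))
  →16  S(S(S(S(S(S(S(add(Z, mul(add(Z, Z), Z)))))))))
  →17  S(S(S(S(S(S(S(mul(add(Z, Z), Z))))))))
  →18  S(S(S(S(S(S(S(mul(Z, Z))))))))
  →19  S^7(Z)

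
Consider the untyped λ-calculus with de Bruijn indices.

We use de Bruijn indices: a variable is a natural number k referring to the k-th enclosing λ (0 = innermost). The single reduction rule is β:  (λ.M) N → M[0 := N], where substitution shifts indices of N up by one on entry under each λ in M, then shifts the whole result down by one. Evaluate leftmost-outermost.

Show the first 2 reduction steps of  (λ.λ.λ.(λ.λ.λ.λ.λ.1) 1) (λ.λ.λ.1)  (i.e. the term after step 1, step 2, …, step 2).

Answer: after 2 steps: λ.λ.λ.λ.λ.λ.1

Derivation:
  start: (λ.λ.λ.(λ.λ.λ.λ.λ.1) 1) (λ.λ.λ.1)
  [1] λ.λ.(λ.λ.λ.λ.λ.1) 1
  [2] λ.λ.λ.λ.λ.λ.1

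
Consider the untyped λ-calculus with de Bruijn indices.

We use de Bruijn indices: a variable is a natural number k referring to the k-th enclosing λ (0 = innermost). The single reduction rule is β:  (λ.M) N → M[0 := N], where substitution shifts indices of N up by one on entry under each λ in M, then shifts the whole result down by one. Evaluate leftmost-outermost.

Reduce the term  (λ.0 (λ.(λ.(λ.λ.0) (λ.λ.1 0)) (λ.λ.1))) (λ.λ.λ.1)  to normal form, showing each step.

  start: (λ.0 (λ.(λ.(λ.λ.0) (λ.λ.1 0)) (λ.λ.1))) (λ.λ.λ.1)
  [1] (λ.λ.λ.1) (λ.(λ.(λ.λ.0) (λ.λ.1 0)) (λ.λ.1))
  [2] λ.λ.1

Answer: normal form = λ.λ.1  (in 2 steps)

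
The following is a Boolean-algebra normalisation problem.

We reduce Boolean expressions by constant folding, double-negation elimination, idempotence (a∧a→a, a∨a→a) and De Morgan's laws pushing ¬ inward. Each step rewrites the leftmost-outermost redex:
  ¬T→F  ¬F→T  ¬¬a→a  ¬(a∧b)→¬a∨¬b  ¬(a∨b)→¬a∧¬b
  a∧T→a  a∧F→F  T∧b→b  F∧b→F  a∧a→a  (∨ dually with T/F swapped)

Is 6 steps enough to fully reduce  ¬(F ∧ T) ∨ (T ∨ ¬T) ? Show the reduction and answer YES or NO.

  start: ¬(F ∧ T) ∨ (T ∨ ¬T)
  step 1: (¬F ∨ ¬T) ∨ (T ∨ ¬T)
  step 2: (T ∨ ¬T) ∨ (T ∨ ¬T)
  step 3: T ∨ ¬T
  step 4: T

Answer: YES — reaches normal form T in 4 ≤ 6 steps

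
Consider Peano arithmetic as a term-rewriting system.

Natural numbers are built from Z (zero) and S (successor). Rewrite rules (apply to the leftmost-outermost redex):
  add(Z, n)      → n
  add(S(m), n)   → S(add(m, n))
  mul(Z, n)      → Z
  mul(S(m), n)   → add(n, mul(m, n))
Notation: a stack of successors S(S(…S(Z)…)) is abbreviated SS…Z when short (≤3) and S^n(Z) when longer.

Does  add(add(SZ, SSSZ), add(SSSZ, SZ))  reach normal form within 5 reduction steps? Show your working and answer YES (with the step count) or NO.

  start: add(add(SZ, SSSZ), add(SSSZ, SZ))
  [1] add(S(add(Z, SSSZ)), add(SSSZ, SZ))
  [2] S(add(add(Z, SSSZ), add(SSSZ, SZ)))
  [3] S(add(SSSZ, add(SSSZ, SZ)))
  [4] S(S(add(SSZ, add(SSSZ, SZ))))
  [5] S(S(S(add(SZ, add(SSSZ, SZ)))))

Answer: NO — after 5 steps the term is S(S(S(add(SZ, add(SSSZ, SZ))))), not yet normal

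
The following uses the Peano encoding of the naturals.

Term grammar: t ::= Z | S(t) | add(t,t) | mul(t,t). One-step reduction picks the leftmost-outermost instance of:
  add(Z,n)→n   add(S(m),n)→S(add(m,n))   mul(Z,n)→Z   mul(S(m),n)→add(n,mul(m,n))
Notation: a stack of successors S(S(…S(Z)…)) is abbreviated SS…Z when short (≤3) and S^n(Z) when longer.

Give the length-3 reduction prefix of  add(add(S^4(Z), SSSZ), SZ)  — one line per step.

Answer: after 3 steps: S(add(S(add(SSZ, SSSZ)), SZ))

Derivation:
  start: add(add(S^4(Z), SSSZ), SZ)
  [1] add(S(add(SSSZ, SSSZ)), SZ)
  [2] S(add(add(SSSZ, SSSZ), SZ))
  [3] S(add(S(add(SSZ, SSSZ)), SZ))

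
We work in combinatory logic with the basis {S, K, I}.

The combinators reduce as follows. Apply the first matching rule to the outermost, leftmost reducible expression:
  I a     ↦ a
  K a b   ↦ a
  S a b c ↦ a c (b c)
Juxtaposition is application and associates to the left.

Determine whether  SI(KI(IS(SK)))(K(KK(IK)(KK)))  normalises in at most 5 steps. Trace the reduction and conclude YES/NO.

  start: SI(KI(IS(SK)))(K(KK(IK)(KK)))
  →1  I(K(KK(IK)(KK)))(KI(IS(SK))(K(KK(IK)(KK))))
  →2  K(KK(IK)(KK))(KI(IS(SK))(K(KK(IK)(KK))))
  →3  KK(IK)(KK)
  →4  K(KK)

Answer: YES — reaches normal form K(KK) in 4 ≤ 5 steps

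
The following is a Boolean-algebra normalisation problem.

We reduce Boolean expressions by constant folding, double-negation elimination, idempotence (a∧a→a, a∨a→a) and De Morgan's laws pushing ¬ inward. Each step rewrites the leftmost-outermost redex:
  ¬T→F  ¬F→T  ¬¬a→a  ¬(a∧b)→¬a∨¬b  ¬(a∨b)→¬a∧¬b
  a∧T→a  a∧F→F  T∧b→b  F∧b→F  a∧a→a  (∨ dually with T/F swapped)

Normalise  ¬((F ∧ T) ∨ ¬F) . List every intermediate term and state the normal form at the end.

Answer: normal form = F  (in 6 steps)

Reduction:
  start: ¬((F ∧ T) ∨ ¬F)
  step 1: ¬(F ∧ T) ∧ ¬¬F
  step 2: (¬F ∨ ¬T) ∧ ¬¬F
  step 3: (T ∨ ¬T) ∧ ¬¬F
  step 4: T ∧ ¬¬F
  step 5: ¬¬F
  step 6: F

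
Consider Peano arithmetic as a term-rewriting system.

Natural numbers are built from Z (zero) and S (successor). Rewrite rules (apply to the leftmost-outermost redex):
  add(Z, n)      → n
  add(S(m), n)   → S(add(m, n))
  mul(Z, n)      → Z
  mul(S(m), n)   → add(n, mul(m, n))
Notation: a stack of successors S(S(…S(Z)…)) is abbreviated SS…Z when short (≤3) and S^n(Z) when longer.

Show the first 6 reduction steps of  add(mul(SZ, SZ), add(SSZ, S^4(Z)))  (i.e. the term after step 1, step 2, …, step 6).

  start: add(mul(SZ, SZ), add(SSZ, S^4(Z)))
  step 1: add(add(SZ, mul(Z, SZ)), add(SSZ, S^4(Z)))
  step 2: add(S(add(Z, mul(Z, SZ))), add(SSZ, S^4(Z)))
  step 3: S(add(add(Z, mul(Z, SZ)), add(SSZ, S^4(Z))))
  step 4: S(add(mul(Z, SZ), add(SSZ, S^4(Z))))
  step 5: S(add(Z, add(SSZ, S^4(Z))))
  step 6: S(add(SSZ, S^4(Z)))

Answer: after 6 steps: S(add(SSZ, S^4(Z)))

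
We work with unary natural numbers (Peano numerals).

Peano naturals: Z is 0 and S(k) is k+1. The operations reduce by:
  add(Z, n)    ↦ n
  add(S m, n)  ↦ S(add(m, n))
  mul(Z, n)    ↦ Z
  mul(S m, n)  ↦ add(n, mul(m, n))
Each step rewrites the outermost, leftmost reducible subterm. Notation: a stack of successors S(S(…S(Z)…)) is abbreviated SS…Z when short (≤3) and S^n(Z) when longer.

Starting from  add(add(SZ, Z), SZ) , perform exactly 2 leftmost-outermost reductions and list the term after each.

Answer: after 2 steps: S(add(add(Z, Z), SZ))

Working:
  start: add(add(SZ, Z), SZ)
  →1  add(S(add(Z, Z)), SZ)
  →2  S(add(add(Z, Z), SZ))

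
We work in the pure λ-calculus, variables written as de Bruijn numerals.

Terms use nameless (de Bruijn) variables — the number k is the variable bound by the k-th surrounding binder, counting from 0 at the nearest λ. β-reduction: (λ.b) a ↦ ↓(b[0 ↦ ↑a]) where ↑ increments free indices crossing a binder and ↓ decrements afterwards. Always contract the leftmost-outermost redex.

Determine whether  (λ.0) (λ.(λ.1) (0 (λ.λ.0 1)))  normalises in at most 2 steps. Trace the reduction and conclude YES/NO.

Answer: YES — reaches normal form λ.0 in 2 ≤ 2 steps

Reduction:
  start: (λ.0) (λ.(λ.1) (0 (λ.λ.0 1)))
  step 1: λ.(λ.1) (0 (λ.λ.0 1))
  step 2: λ.0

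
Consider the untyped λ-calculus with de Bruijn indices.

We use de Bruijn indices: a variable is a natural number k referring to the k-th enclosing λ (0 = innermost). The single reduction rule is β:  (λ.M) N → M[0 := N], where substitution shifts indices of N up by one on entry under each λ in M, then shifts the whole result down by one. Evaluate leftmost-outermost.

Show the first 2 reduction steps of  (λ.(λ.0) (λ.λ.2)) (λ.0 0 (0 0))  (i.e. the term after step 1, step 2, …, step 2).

  start: (λ.(λ.0) (λ.λ.2)) (λ.0 0 (0 0))
  [1] (λ.0) (λ.λ.λ.0 0 (0 0))
  [2] λ.λ.λ.0 0 (0 0)

Answer: after 2 steps: λ.λ.λ.0 0 (0 0)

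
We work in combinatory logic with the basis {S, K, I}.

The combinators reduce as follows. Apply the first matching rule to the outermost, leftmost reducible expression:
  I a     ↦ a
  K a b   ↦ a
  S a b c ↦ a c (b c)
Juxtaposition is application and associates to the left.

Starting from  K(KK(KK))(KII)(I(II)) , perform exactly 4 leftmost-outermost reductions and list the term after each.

  start: K(KK(KK))(KII)(I(II))
  [1] KK(KK)(I(II))
  [2] K(I(II))
  [3] K(II)
  [4] KI

Answer: after 4 steps: KI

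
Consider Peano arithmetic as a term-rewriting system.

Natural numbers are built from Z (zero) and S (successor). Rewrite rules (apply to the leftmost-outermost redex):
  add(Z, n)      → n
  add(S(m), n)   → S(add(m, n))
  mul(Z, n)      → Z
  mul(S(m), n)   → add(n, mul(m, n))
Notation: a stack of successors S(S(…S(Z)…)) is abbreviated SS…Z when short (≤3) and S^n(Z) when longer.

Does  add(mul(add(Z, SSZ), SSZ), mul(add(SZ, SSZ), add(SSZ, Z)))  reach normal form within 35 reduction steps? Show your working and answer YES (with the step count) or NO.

Answer: NO — after 35 steps the term is S(S(S(S(S(S(S(S(S(add(S(add(Z, Z)), mul(Z, add(SSZ, Z)))))))))))), not yet normal

Reduction:
  start: add(mul(add(Z, SSZ), SSZ), mul(add(SZ, SSZ), add(SSZ, Z)))
  [1] add(mul(SSZ, SSZ), mul(add(SZ, SSZ), add(SSZ, Z)))
  [2] add(add(SSZ, mul(SZ, SSZ)), mul(add(SZ, SSZ), add(SSZ, Z)))
  [3] add(S(add(SZ, mul(SZ, SSZ))), mul(add(SZ, SSZ), add(SSZ, Z)))
  [4] S(add(add(SZ, mul(SZ, SSZ)), mul(add(SZ, SSZ), add(SSZ, Z))))
  [5] S(add(S(add(Z, mul(SZ, SSZ))), mul(add(SZ, SSZ), add(SSZ, Z))))
  [6] S(S(add(add(Z, mul(SZ, SSZ)), mul(add(SZ, SSZ), add(SSZ, Z)))))
  [7] S(S(add(mul(SZ, SSZ), mul(add(SZ, SSZ), add(SSZ, Z)))))
  [8] S(S(add(add(SSZ, mul(Z, SSZ)), mul(add(SZ, SSZ), add(SSZ, Z)))))
  [9] S(S(add(S(add(SZ, mul(Z, SSZ))), mul(add(SZ, SSZ), add(SSZ, Z)))))
  [10] S(S(S(add(add(SZ, mul(Z, SSZ)), mul(add(SZ, SSZ), add(SSZ, Z))))))
  [11] S(S(S(add(S(add(Z, mul(Z, SSZ))), mul(add(SZ, SSZ), add(SSZ, Z))))))
  [12] S(S(S(S(add(add(Z, mul(Z, SSZ)), mul(add(SZ, SSZ), add(SSZ, Z)))))))
  [13] S(S(S(S(add(mul(Z, SSZ), mul(add(SZ, SSZ), add(SSZ, Z)))))))
  [14] S(S(S(S(add(Z, mul(add(SZ, SSZ), add(SSZ, Z)))))))
  [15] S(S(S(S(mul(add(SZ, SSZ), add(SSZ, Z))))))
  [16] S(S(S(S(mul(S(add(Z, SSZ)), add(SSZ, Z))))))
  [17] S(S(S(S(add(add(SSZ, Z), mul(add(Z, SSZ), add(SSZ, Z)))))))
  [18] S(S(S(S(add(S(add(SZ, Z)), mul(add(Z, SSZ), add(SSZ, Z)))))))
  [19] S(S(S(S(S(add(add(SZ, Z), mul(add(Z, SSZ), add(SSZ, Z))))))))
  [20] S(S(S(S(S(add(S(add(Z, Z)), mul(add(Z, SSZ), add(SSZ, Z))))))))
  [21] S(S(S(S(S(S(add(add(Z, Z), mul(add(Z, SSZ), add(SSZ, Z)))))))))
  [22] S(S(S(S(S(S(add(Z, mul(add(Z, SSZ), add(SSZ, Z)))))))))
  [23] S(S(S(S(S(S(mul(add(Z, SSZ), add(SSZ, Z))))))))
  [24] S(S(S(S(S(S(mul(SSZ, add(SSZ, Z))))))))
  [25] S(S(S(S(S(S(add(add(SSZ, Z), mul(SZ, add(SSZ, Z)))))))))
  [26] S(S(S(S(S(S(add(S(add(SZ, Z)), mul(SZ, add(SSZ, Z)))))))))
  [27] S(S(S(S(S(S(S(add(add(SZ, Z), mul(SZ, add(SSZ, Z))))))))))
  [28] S(S(S(S(S(S(S(add(S(add(Z, Z)), mul(SZ, add(SSZ, Z))))))))))
  [29] S(S(S(S(S(S(S(S(add(add(Z, Z), mul(SZ, add(SSZ, Z)))))))))))
  [30] S(S(S(S(S(S(S(S(add(Z, mul(SZ, add(SSZ, Z)))))))))))
  [31] S(S(S(S(S(S(S(S(mul(SZ, add(SSZ, Z))))))))))
  [32] S(S(S(S(S(S(S(S(add(add(SSZ, Z), mul(Z, add(SSZ, Z)))))))))))
  [33] S(S(S(S(S(S(S(S(add(S(add(SZ, Z)), mul(Z, add(SSZ, Z)))))))))))
  [34] S(S(S(S(S(S(S(S(S(add(add(SZ, Z), mul(Z, add(SSZ, Z))))))))))))
  [35] S(S(S(S(S(S(S(S(S(add(S(add(Z, Z)), mul(Z, add(SSZ, Z))))))))))))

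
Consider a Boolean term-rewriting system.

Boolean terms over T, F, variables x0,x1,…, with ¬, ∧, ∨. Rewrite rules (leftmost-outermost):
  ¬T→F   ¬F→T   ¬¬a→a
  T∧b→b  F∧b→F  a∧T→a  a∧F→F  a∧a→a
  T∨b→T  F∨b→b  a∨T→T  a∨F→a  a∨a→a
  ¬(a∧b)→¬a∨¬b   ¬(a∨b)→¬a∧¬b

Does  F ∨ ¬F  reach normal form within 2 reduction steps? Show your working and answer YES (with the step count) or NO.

  start: F ∨ ¬F
  [1] ¬F
  [2] T

Answer: YES — reaches normal form T in 2 ≤ 2 steps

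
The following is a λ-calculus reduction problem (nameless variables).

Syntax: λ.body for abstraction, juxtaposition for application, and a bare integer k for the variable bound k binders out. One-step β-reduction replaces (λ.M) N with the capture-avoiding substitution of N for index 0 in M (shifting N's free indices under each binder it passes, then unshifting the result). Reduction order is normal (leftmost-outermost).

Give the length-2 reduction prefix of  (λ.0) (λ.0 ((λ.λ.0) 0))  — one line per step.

  start: (λ.0) (λ.0 ((λ.λ.0) 0))
  →1  λ.0 ((λ.λ.0) 0)
  →2  λ.0 (λ.0)

Answer: after 2 steps: λ.0 (λ.0)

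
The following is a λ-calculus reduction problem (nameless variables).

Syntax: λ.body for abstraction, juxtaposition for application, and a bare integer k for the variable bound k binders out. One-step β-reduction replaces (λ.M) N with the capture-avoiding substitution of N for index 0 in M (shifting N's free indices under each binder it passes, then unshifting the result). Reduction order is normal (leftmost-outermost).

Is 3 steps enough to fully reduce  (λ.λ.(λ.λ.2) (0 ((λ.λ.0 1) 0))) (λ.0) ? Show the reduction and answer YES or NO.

  start: (λ.λ.(λ.λ.2) (0 ((λ.λ.0 1) 0))) (λ.0)
  →1  λ.(λ.λ.2) (0 ((λ.λ.0 1) 0))
  →2  λ.λ.1

Answer: YES — reaches normal form λ.λ.1 in 2 ≤ 3 steps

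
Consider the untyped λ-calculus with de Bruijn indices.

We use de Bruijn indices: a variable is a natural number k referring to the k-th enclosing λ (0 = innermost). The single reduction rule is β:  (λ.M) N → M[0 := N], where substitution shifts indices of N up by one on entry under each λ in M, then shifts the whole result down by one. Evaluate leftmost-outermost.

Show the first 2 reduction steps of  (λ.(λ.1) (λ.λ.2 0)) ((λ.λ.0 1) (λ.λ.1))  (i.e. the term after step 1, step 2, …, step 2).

Answer: after 2 steps: (λ.λ.0 1) (λ.λ.1)

Reduction:
  start: (λ.(λ.1) (λ.λ.2 0)) ((λ.λ.0 1) (λ.λ.1))
  step 1: (λ.(λ.λ.0 1) (λ.λ.1)) (λ.λ.(λ.λ.0 1) (λ.λ.1) 0)
  step 2: (λ.λ.0 1) (λ.λ.1)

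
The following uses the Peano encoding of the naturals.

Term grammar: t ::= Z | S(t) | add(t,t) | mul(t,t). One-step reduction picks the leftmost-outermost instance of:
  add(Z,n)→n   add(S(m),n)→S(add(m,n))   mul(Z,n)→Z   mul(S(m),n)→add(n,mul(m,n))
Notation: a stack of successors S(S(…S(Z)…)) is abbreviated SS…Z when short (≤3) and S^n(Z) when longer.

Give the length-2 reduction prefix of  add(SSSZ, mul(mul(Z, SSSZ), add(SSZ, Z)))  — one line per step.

Answer: after 2 steps: S(S(add(SZ, mul(mul(Z, SSSZ), add(SSZ, Z)))))

Reduction:
  start: add(SSSZ, mul(mul(Z, SSSZ), add(SSZ, Z)))
  step 1: S(add(SSZ, mul(mul(Z, SSSZ), add(SSZ, Z))))
  step 2: S(S(add(SZ, mul(mul(Z, SSSZ), add(SSZ, Z)))))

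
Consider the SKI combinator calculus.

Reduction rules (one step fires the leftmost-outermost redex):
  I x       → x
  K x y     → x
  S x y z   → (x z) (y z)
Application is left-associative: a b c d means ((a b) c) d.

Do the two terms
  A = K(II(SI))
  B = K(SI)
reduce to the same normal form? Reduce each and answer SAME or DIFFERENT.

Term A:
  start: K(II(SI))
  [1] K(I(SI))
  [2] K(SI)

Term B:
  start: K(SI)

Answer: SAME — A ⇓ K(SI), B ⇓ K(SI)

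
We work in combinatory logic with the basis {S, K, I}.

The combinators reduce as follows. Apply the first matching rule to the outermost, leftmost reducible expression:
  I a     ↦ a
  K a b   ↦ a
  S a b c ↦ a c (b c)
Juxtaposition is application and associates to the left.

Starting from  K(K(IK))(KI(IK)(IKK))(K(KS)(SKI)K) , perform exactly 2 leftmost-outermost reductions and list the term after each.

Answer: after 2 steps: IK

Derivation:
  start: K(K(IK))(KI(IK)(IKK))(K(KS)(SKI)K)
  [1] K(IK)(K(KS)(SKI)K)
  [2] IK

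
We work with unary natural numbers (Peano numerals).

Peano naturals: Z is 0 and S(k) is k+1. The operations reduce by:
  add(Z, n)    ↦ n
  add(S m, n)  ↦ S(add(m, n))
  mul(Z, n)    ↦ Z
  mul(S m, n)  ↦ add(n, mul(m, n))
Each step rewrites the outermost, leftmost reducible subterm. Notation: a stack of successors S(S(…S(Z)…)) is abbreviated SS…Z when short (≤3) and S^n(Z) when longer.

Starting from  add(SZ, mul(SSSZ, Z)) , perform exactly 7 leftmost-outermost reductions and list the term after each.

Answer: after 7 steps: S(add(Z, mul(Z, Z)))

Reduction:
  start: add(SZ, mul(SSSZ, Z))
  [1] S(add(Z, mul(SSSZ, Z)))
  [2] S(mul(SSSZ, Z))
  [3] S(add(Z, mul(SSZ, Z)))
  [4] S(mul(SSZ, Z))
  [5] S(add(Z, mul(SZ, Z)))
  [6] S(mul(SZ, Z))
  [7] S(add(Z, mul(Z, Z)))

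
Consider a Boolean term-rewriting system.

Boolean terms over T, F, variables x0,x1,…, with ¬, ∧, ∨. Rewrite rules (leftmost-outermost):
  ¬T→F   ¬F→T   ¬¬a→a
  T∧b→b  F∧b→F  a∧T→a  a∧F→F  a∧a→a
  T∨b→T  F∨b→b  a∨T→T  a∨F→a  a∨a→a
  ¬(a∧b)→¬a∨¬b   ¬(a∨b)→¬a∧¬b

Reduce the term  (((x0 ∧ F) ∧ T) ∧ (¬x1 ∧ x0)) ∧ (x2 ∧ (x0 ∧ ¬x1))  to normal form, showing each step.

Answer: normal form = F  (in 4 steps)

Reduction:
  start: (((x0 ∧ F) ∧ T) ∧ (¬x1 ∧ x0)) ∧ (x2 ∧ (x0 ∧ ¬x1))
  [1] ((x0 ∧ F) ∧ (¬x1 ∧ x0)) ∧ (x2 ∧ (x0 ∧ ¬x1))
  [2] (F ∧ (¬x1 ∧ x0)) ∧ (x2 ∧ (x0 ∧ ¬x1))
  [3] F ∧ (x2 ∧ (x0 ∧ ¬x1))
  [4] F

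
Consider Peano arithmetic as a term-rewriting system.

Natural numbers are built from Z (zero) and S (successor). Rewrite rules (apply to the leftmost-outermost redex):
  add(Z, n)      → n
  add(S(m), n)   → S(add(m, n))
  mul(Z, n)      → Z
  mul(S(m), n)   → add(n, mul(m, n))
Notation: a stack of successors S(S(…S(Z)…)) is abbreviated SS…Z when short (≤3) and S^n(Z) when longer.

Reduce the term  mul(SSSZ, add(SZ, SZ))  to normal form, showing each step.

Answer: normal form = S^6(Z)  (in 19 steps)

Reduction:
  start: mul(SSSZ, add(SZ, SZ))
  step 1: add(add(SZ, SZ), mul(SSZ, add(SZ, SZ)))
  step 2: add(S(add(Z, SZ)), mul(SSZ, add(SZ, SZ)))
  step 3: S(add(add(Z, SZ), mul(SSZ, add(SZ, SZ))))
  step 4: S(add(SZ, mul(SSZ, add(SZ, SZ))))
  step 5: S(S(add(Z, mul(SSZ, add(SZ, SZ)))))
  step 6: S(S(mul(SSZ, add(SZ, SZ))))
  step 7: S(S(add(add(SZ, SZ), mul(SZ, add(SZ, SZ)))))
  step 8: S(S(add(S(add(Z, SZ)), mul(SZ, add(SZ, SZ)))))
  step 9: S(S(S(add(add(Z, SZ), mul(SZ, add(SZ, SZ))))))
  step 10: S(S(S(add(SZ, mul(SZ, add(SZ, SZ))))))
  step 11: S(S(S(S(add(Z, mul(SZ, add(SZ, SZ)))))))
  step 12: S(S(S(S(mul(SZ, add(SZ, SZ))))))
  step 13: S(S(S(S(add(add(SZ, SZ), mul(Z, add(SZ, SZ)))))))
  step 14: S(S(S(S(add(S(add(Z, SZ)), mul(Z, add(SZ, SZ)))))))
  step 15: S(S(S(S(S(add(add(Z, SZ), mul(Z, add(SZ, SZ))))))))
  step 16: S(S(S(S(S(add(SZ, mul(Z, add(SZ, SZ))))))))
  step 17: S(S(S(S(S(S(add(Z, mul(Z, add(SZ, SZ)))))))))
  step 18: S(S(S(S(S(S(mul(Z, add(SZ, SZ))))))))
  step 19: S^6(Z)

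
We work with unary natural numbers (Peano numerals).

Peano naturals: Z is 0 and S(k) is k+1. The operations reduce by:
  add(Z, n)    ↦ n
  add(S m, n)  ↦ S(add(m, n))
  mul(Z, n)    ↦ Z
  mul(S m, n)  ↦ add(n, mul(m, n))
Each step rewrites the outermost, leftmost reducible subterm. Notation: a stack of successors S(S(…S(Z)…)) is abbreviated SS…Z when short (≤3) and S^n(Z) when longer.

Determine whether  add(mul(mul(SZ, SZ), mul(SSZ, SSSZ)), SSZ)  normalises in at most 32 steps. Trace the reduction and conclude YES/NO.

  start: add(mul(mul(SZ, SZ), mul(SSZ, SSSZ)), SSZ)
  step 1: add(mul(add(SZ, mul(Z, SZ)), mul(SSZ, SSSZ)), SSZ)
  step 2: add(mul(S(add(Z, mul(Z, SZ))), mul(SSZ, SSSZ)), SSZ)
  step 3: add(add(mul(SSZ, SSSZ), mul(add(Z, mul(Z, SZ)), mul(SSZ, SSSZ))), SSZ)
  step 4: add(add(add(SSSZ, mul(SZ, SSSZ)), mul(add(Z, mul(Z, SZ)), mul(SSZ, SSSZ))), SSZ)
  step 5: add(add(S(add(SSZ, mul(SZ, SSSZ))), mul(add(Z, mul(Z, SZ)), mul(SSZ, SSSZ))), SSZ)
  step 6: add(S(add(add(SSZ, mul(SZ, SSSZ)), mul(add(Z, mul(Z, SZ)), mul(SSZ, SSSZ)))), SSZ)
  step 7: S(add(add(add(SSZ, mul(SZ, SSSZ)), mul(add(Z, mul(Z, SZ)), mul(SSZ, SSSZ))), SSZ))
  step 8: S(add(add(S(add(SZ, mul(SZ, SSSZ))), mul(add(Z, mul(Z, SZ)), mul(SSZ, SSSZ))), SSZ))
  step 9: S(add(S(add(add(SZ, mul(SZ, SSSZ)), mul(add(Z, mul(Z, SZ)), mul(SSZ, SSSZ)))), SSZ))
  step 10: S(S(add(add(add(SZ, mul(SZ, SSSZ)), mul(add(Z, mul(Z, SZ)), mul(SSZ, SSSZ))), SSZ)))
  step 11: S(S(add(add(S(add(Z, mul(SZ, SSSZ))), mul(add(Z, mul(Z, SZ)), mul(SSZ, SSSZ))), SSZ)))
  step 12: S(S(add(S(add(add(Z, mul(SZ, SSSZ)), mul(add(Z, mul(Z, SZ)), mul(SSZ, SSSZ)))), SSZ)))
  step 13: S(S(S(add(add(add(Z, mul(SZ, SSSZ)), mul(add(Z, mul(Z, SZ)), mul(SSZ, SSSZ))), SSZ))))
  step 14: S(S(S(add(add(mul(SZ, SSSZ), mul(add(Z, mul(Z, SZ)), mul(SSZ, SSSZ))), SSZ))))
  step 15: S(S(S(add(add(add(SSSZ, mul(Z, SSSZ)), mul(add(Z, mul(Z, SZ)), mul(SSZ, SSSZ))), SSZ))))
  step 16: S(S(S(add(add(S(add(SSZ, mul(Z, SSSZ))), mul(add(Z, mul(Z, SZ)), mul(SSZ, SSSZ))), SSZ))))
  step 17: S(S(S(add(S(add(add(SSZ, mul(Z, SSSZ)), mul(add(Z, mul(Z, SZ)), mul(SSZ, SSSZ)))), SSZ))))
  step 18: S(S(S(S(add(add(add(SSZ, mul(Z, SSSZ)), mul(add(Z, mul(Z, SZ)), mul(SSZ, SSSZ))), SSZ)))))
  step 19: S(S(S(S(add(add(S(add(SZ, mul(Z, SSSZ))), mul(add(Z, mul(Z, SZ)), mul(SSZ, SSSZ))), SSZ)))))
  step 20: S(S(S(S(add(S(add(add(SZ, mul(Z, SSSZ)), mul(add(Z, mul(Z, SZ)), mul(SSZ, SSSZ)))), SSZ)))))
  step 21: S(S(S(S(S(add(add(add(SZ, mul(Z, SSSZ)), mul(add(Z, mul(Z, SZ)), mul(SSZ, SSSZ))), SSZ))))))
  step 22: S(S(S(S(S(add(add(S(add(Z, mul(Z, SSSZ))), mul(add(Z, mul(Z, SZ)), mul(SSZ, SSSZ))), SSZ))))))
  step 23: S(S(S(S(S(add(S(add(add(Z, mul(Z, SSSZ)), mul(add(Z, mul(Z, SZ)), mul(SSZ, SSSZ)))), SSZ))))))
  step 24: S(S(S(S(S(S(add(add(add(Z, mul(Z, SSSZ)), mul(add(Z, mul(Z, SZ)), mul(SSZ, SSSZ))), SSZ)))))))
  step 25: S(S(S(S(S(S(add(add(mul(Z, SSSZ), mul(add(Z, mul(Z, SZ)), mul(SSZ, SSSZ))), SSZ)))))))
  step 26: S(S(S(S(S(S(add(add(Z, mul(add(Z, mul(Z, SZ)), mul(SSZ, SSSZ))), SSZ)))))))
  step 27: S(S(S(S(S(S(add(mul(add(Z, mul(Z, SZ)), mul(SSZ, SSSZ)), SSZ)))))))
  step 28: S(S(S(S(S(S(add(mul(mul(Z, SZ), mul(SSZ, SSSZ)), SSZ)))))))
  step 29: S(S(S(S(S(S(add(mul(Z, mul(SSZ, SSSZ)), SSZ)))))))
  step 30: S(S(S(S(S(S(add(Z, SSZ)))))))
  step 31: S^8(Z)

Answer: YES — reaches normal form S^8(Z) in 31 ≤ 32 steps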